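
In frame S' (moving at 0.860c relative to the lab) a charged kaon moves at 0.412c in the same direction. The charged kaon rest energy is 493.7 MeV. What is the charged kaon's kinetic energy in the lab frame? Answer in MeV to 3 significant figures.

u_lab = (0.412 + 0.860)/(1 + 0.412×0.860) = 0.939217
γ = 1/√(1 − 0.939217²) = 2.9127
K = (γ − 1)m₀c² = (2.9127 − 1) × 493.7 = 1.9127 × 493.7 = 944 MeV

K ≈ 944 MeV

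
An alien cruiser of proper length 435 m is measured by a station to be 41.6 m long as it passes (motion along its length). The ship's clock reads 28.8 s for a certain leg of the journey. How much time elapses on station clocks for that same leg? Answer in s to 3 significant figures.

Δt ≈ 301 s

Length contraction ⇒ γ = L₀/L = 435/41.6 = 10.457
Time dilation: Δt = γτ₀ = 10.457 × 28.8 s = 301 s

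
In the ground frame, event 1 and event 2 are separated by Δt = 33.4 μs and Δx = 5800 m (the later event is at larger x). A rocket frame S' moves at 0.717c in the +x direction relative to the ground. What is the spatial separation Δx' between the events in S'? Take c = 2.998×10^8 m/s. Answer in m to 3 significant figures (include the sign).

Δx' ≈ -1980 m

γ = 1/√(1 − 0.717²) = 1.4346
Δx' = γ(Δx − vΔt) = 1.4346 × (5800 m − 0.717×(2.998×10^8 m/s)×33.4×10^-6 s)
= 1.4346 × (-1379.6 m) = -1980 m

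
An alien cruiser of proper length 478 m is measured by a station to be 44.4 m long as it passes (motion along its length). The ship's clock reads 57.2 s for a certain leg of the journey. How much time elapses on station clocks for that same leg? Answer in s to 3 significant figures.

Δt ≈ 616 s

Length contraction ⇒ γ = L₀/L = 478/44.4 = 10.766
Time dilation: Δt = γτ₀ = 10.766 × 57.2 s = 616 s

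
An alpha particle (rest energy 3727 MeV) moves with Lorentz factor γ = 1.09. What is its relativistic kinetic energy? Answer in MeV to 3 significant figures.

K ≈ 335 MeV

γ = 1.09 (given)
K = (γ − 1)m₀c² = (1.09 − 1) × 3727 MeV = 0.090000 × 3727 MeV = 335 MeV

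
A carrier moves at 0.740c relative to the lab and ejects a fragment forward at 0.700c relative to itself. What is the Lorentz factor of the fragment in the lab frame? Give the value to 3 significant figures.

γ ≈ 3.16

u_lab = (0.700 + 0.740)/(1 + 0.700×0.740) = 1.440/1.51800 = 0.948617
γ = 1/√(1 − 0.948617²) = 3.16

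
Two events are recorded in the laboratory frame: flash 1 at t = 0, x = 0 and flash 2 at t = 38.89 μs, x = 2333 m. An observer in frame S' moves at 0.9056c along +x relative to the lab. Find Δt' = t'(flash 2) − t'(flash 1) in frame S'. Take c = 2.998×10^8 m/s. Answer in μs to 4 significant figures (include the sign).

γ = 1/√(1 − 0.9056²) = 2.35775
Δt' = γ(Δt − vΔx/c²) = 2.35775 × (38.89 μs − 0.9056×2333 m / (2.998×10^8 m/s))
= 2.35775 × (31.8428 μs) = 75.08 μs

Δt' ≈ 75.08 μs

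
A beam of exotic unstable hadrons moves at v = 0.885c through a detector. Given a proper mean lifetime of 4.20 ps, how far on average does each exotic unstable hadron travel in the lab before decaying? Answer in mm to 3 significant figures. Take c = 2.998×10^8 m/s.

d ≈ 2.39 mm

γ = 1/√(1 − 0.885²) = 2.1478
Dilated lifetime: Δt = γτ₀ = 2.1478 × 4.20 ps = 9.0208 ps
d = vΔt = 0.885c × 9.0208 ps = 2.6532×10^8 m/s × 9.0208×10^-12 s = 2.39 mm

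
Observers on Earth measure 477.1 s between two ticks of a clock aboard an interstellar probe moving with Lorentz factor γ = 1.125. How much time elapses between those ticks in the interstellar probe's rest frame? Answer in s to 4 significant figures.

γ = 1.125 (given)
Proper time: τ₀ = Δt/γ = 477.1/1.125 = 424.1 s

τ₀ ≈ 424.1 s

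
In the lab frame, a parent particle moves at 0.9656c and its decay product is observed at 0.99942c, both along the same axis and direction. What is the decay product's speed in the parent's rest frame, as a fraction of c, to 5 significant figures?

u' ≈ 0.96739c

Inverse velocity addition: u' = (u − v)/(1 − uv/c²)
= (0.99942 − 0.9656)/(1 − 0.99942×0.9656) = 0.033820/0.03496005 = 0.96739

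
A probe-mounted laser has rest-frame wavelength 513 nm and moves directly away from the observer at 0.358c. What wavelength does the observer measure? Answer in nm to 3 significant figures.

Relativistic Doppler: λ_obs = λ_src √((1+β)/(1−β))
= 513 × √(1.3580/0.64200) = 513 × 1.4544 = 746 nm

λ_obs ≈ 746 nm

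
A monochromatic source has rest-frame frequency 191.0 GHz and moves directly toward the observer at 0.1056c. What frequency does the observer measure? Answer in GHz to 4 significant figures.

f_obs ≈ 212.4 GHz

Relativistic Doppler: f_obs = f_src √((1+β)/(1−β))
= 191.0 × √(1.10560/0.894400) = 191.0 × 1.11182 = 212.4 GHz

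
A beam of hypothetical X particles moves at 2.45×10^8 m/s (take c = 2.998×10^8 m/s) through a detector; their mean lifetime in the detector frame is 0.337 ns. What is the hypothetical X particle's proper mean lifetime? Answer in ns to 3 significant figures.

τ₀ ≈ 0.194 ns

β = v/c = 2.45×10^8 / 2.998×10^8 = 0.81721
γ = 1/√(1 − 0.81721²) = 1.7351
Proper time: τ₀ = Δt/γ = 0.337/1.7351 = 0.194 ns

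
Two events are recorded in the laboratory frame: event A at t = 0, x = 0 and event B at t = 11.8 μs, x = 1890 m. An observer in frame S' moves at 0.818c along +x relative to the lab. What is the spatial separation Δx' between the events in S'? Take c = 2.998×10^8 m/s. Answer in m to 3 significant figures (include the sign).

Δx' ≈ -1750 m

γ = 1/√(1 − 0.818²) = 1.7385
Δx' = γ(Δx − vΔt) = 1.7385 × (1890 m − 0.818×(2.998×10^8 m/s)×11.8×10^-6 s)
= 1.7385 × (-1003.8 m) = -1750 m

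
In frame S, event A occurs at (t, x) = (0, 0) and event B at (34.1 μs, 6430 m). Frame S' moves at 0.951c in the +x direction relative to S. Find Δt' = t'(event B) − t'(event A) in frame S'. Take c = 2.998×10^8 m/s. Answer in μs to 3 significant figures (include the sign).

Δt' ≈ 44.3 μs

γ = 1/√(1 − 0.951²) = 3.2342
Δt' = γ(Δt − vΔx/c²) = 3.2342 × (34.1 μs − 0.951×6430 m / (2.998×10^8 m/s))
= 3.2342 × (13.703 μs) = 44.3 μs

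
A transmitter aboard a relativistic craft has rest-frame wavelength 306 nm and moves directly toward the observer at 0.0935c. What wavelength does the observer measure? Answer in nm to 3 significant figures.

λ_obs ≈ 279 nm

Relativistic Doppler: λ_obs = λ_src √((1−β)/(1+β))
= 306 × √(0.90650/1.0935) = 306 × 0.91049 = 279 nm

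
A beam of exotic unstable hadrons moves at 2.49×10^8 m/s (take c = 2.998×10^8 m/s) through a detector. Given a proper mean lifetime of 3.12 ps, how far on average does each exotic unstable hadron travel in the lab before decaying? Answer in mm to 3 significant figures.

β = v/c = 2.49×10^8 / 2.998×10^8 = 0.83055
γ = 1/√(1 − 0.83055²) = 1.7955
Dilated lifetime: Δt = γτ₀ = 1.7955 × 3.12 ps = 5.6021 ps
d = vΔt = 0.83055c × 5.6021 ps = 2.4900×10^8 m/s × 5.6021×10^-12 s = 1.39 mm

d ≈ 1.39 mm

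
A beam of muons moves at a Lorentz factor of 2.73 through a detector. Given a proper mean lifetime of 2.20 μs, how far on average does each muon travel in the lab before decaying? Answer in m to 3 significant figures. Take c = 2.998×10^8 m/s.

β = √(1 − 1/γ²) = √(1 − 1/2.73²) = 0.93050
Dilated lifetime: Δt = γτ₀ = 2.73 × 2.20 μs = 6.0060 μs
d = vΔt = 0.93050c × 6.0060 μs = 2.7896×10^8 m/s × 6.0060×10^-6 s = 1680 m

d ≈ 1680 m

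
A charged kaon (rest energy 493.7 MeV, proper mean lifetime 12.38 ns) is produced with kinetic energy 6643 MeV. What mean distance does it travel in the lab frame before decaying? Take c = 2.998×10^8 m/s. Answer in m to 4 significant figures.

d ≈ 53.52 m

γ = 1 + K/(m₀c²) = 1 + 6643/493.7 = 14.4555
β = √(1 − 1/γ²) = 0.997604
Dilated lifetime: γτ₀ = 14.4555 × 12.38 ns = 178.960 ns
d = βc·γτ₀ = 0.997604 × (2.998×10^8 m/s) × 1.78960×10^-7 s = 53.52 m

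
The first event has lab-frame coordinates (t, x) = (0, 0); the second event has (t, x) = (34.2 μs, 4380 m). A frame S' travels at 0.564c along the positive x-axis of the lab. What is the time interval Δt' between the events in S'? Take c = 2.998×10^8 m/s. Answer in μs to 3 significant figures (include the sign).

γ = 1/√(1 − 0.564²) = 1.2110
Δt' = γ(Δt − vΔx/c²) = 1.2110 × (34.2 μs − 0.564×4380 m / (2.998×10^8 m/s))
= 1.2110 × (25.960 μs) = 31.4 μs

Δt' ≈ 31.4 μs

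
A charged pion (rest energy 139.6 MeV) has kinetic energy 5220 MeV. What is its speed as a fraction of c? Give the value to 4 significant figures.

β ≈ 0.9997

γ = 1 + K/(m₀c²) = 1 + 5220/139.6 = 38.3926
β = √(1 − 1/γ²) = 0.9997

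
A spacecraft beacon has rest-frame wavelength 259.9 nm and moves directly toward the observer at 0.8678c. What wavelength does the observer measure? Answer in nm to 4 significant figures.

λ_obs ≈ 69.14 nm

Relativistic Doppler: λ_obs = λ_src √((1−β)/(1+β))
= 259.9 × √(0.132200/1.86780) = 259.9 × 0.266042 = 69.14 nm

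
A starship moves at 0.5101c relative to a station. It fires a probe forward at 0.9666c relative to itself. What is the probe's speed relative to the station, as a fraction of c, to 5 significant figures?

Relativistic velocity addition: u = (u' + v)/(1 + u'v/c²)
= (0.9666 + 0.5101)/(1 + 0.9666×0.5101) = 1.4767/1.493063 = 0.98904

u ≈ 0.98904c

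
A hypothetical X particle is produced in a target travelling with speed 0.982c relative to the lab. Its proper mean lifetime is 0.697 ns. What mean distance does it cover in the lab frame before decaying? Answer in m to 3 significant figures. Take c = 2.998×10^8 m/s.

d ≈ 1.09 m

γ = 1/√(1 − 0.982²) = 5.2943
Dilated lifetime: Δt = γτ₀ = 5.2943 × 0.697 ns = 3.6902 ns
d = vΔt = 0.982c × 3.6902 ns = 2.9440×10^8 m/s × 3.6902×10^-9 s = 1.09 m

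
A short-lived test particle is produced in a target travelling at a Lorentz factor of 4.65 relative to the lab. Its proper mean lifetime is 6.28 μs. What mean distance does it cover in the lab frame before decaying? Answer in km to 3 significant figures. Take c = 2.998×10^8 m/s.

d ≈ 8.55 km

β = √(1 − 1/γ²) = √(1 − 1/4.65²) = 0.97660
Dilated lifetime: Δt = γτ₀ = 4.65 × 6.28 μs = 29.202 μs
d = vΔt = 0.97660c × 29.202 μs = 2.9279×10^8 m/s × 2.9202×10^-5 s = 8.55 km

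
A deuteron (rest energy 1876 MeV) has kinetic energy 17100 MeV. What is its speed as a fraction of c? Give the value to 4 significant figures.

β ≈ 0.9951

γ = 1 + K/(m₀c²) = 1 + 17100/1876 = 10.1151
β = √(1 − 1/γ²) = 0.9951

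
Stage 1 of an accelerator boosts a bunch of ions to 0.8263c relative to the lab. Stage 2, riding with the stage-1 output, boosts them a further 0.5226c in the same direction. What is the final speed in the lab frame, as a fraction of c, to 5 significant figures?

Compose boost 2: (0.5226 + 0.8263)/(1 + 0.5226×0.8263) = 1.3489/1.431824 = 0.94208

u ≈ 0.94208c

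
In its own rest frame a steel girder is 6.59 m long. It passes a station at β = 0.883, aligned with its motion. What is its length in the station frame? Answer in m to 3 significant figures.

L ≈ 3.09 m

γ = 1/√(1 − 0.883²) = 2.1305
Length contraction: L = L₀/γ = 6.59/2.1305 = 3.09 m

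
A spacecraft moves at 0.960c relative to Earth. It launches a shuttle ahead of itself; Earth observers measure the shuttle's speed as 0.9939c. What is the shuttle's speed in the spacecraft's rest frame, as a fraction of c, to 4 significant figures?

Inverse velocity addition: u' = (u − v)/(1 − uv/c²)
= (0.9939 − 0.960)/(1 − 0.9939×0.960) = 0.03390/0.0458560 = 0.7393

u' ≈ 0.7393c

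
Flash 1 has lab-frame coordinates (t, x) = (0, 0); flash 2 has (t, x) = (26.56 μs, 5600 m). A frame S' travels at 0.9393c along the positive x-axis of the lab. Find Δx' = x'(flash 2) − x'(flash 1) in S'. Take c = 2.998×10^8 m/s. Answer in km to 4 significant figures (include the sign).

γ = 1/√(1 − 0.9393²) = 2.91463
Δx' = γ(Δx − vΔt) = 2.91463 × (5600 m − 0.9393×(2.998×10^8 m/s)×26.56×10^-6 s)
= 2.91463 × (-1879.35 m) = -5.478 km

Δx' ≈ -5.478 km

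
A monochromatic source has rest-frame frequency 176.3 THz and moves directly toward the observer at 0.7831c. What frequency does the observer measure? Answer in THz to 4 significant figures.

f_obs ≈ 505.5 THz

Relativistic Doppler: f_obs = f_src √((1+β)/(1−β))
= 176.3 × √(1.78310/0.216900) = 176.3 × 2.86720 = 505.5 THz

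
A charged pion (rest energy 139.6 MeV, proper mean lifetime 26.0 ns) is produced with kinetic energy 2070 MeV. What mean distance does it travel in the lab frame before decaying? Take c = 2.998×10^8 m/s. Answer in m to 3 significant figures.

γ = 1 + K/(m₀c²) = 1 + 2070/139.6 = 15.828
β = √(1 − 1/γ²) = 0.99800
Dilated lifetime: γτ₀ = 15.828 × 26.0 ns = 411.53 ns
d = βc·γτ₀ = 0.99800 × (2.998×10^8 m/s) × 4.1153×10^-7 s = 123 m

d ≈ 123 m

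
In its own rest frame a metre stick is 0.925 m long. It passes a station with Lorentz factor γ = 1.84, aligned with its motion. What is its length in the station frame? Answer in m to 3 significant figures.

L ≈ 0.503 m

γ = 1.84 (given)
Length contraction: L = L₀/γ = 0.925/1.84 = 0.503 m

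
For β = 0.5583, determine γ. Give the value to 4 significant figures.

γ ≈ 1.205

γ = 1/√(1 − β²) = 1/√(1 − 0.5583²) = 1/√(0.688301) = 1.205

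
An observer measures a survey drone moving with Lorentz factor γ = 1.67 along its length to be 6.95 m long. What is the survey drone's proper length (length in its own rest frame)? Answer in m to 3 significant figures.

L₀ ≈ 11.6 m

γ = 1.67 (given)
L₀ = γL = 1.67 × 6.95 = 11.6 m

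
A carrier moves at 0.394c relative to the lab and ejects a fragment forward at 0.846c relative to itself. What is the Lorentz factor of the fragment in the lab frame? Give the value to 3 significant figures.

γ ≈ 2.72

u_lab = (0.846 + 0.394)/(1 + 0.846×0.394) = 1.240/1.33332 = 0.930007
γ = 1/√(1 − 0.930007²) = 2.72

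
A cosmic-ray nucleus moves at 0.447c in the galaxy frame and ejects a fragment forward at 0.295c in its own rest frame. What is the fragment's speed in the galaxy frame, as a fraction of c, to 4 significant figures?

Compose boost 2: (0.295 + 0.447)/(1 + 0.295×0.447) = 0.7420/1.13186 = 0.6556

u ≈ 0.6556c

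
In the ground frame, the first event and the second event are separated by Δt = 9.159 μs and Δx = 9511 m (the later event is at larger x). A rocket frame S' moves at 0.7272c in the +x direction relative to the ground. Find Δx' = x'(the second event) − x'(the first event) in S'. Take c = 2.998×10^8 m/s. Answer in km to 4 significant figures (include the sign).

Δx' ≈ 10.95 km

γ = 1/√(1 − 0.7272²) = 1.45682
Δx' = γ(Δx − vΔt) = 1.45682 × (9511 m − 0.7272×(2.998×10^8 m/s)×9.159×10^-6 s)
= 1.45682 × (7514.20 m) = 10.95 km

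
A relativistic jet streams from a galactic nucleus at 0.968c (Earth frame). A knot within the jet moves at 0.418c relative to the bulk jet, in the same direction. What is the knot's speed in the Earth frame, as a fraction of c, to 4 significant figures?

Relativistic velocity addition: u = (u' + v)/(1 + u'v/c²)
= (0.418 + 0.968)/(1 + 0.418×0.968) = 1.386/1.40462 = 0.9867

u ≈ 0.9867c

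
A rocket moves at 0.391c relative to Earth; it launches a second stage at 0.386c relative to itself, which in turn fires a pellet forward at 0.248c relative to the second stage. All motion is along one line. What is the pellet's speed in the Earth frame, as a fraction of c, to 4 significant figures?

u ≈ 0.7907c

Compose boost 2: (0.386 + 0.391)/(1 + 0.386×0.391) = 0.7770/1.15093 = 0.675109
Compose boost 3: (0.248 + 0.675109)/(1 + 0.248×0.675109) = 0.923109/1.16743 = 0.7907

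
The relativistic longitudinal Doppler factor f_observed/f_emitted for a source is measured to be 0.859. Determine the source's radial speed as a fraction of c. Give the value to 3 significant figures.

β ≈ 0.151

f_obs/f_src = √((1−β)/(1+β)) = 0.859  ⇒  (1−β)/(1+β) = 0.73788
β = |1 − D²|/(1 + D²) = |1 − 0.73788|/(1 + 0.73788) = 0.151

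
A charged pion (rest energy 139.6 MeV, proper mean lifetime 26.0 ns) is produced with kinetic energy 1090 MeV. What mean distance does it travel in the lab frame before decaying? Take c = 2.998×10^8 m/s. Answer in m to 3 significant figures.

γ = 1 + K/(m₀c²) = 1 + 1090/139.6 = 8.8080
β = √(1 − 1/γ²) = 0.99353
Dilated lifetime: γτ₀ = 8.8080 × 26.0 ns = 229.01 ns
d = βc·γτ₀ = 0.99353 × (2.998×10^8 m/s) × 2.2901×10^-7 s = 68.2 m

d ≈ 68.2 m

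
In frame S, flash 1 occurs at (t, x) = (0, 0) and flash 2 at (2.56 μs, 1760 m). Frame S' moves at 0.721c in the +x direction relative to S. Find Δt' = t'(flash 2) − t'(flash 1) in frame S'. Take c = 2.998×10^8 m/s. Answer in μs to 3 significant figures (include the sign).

Δt' ≈ -2.41 μs

γ = 1/√(1 − 0.721²) = 1.4431
Δt' = γ(Δt − vΔx/c²) = 1.4431 × (2.56 μs − 0.721×1760 m / (2.998×10^8 m/s))
= 1.4431 × (-1.6727 μs) = -2.41 μs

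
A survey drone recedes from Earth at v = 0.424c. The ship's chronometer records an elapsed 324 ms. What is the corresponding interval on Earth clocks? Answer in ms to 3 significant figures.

γ = 1/√(1 − 0.424²) = 1.1042
Time dilation: Δt = γτ₀ = 1.1042 × 324 ms = 358 ms

Δt ≈ 358 ms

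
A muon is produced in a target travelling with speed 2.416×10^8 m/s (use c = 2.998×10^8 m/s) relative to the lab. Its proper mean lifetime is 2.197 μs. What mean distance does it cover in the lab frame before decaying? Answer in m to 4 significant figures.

d ≈ 896.5 m

β = v/c = 2.416×10^8 / 2.998×10^8 = 0.805871
γ = 1/√(1 − 0.805871²) = 1.68893
Dilated lifetime: Δt = γτ₀ = 1.68893 × 2.197 μs = 3.71057 μs
d = vΔt = 0.805871c × 3.71057 μs = 2.41600×10^8 m/s × 3.71057×10^-6 s = 896.5 m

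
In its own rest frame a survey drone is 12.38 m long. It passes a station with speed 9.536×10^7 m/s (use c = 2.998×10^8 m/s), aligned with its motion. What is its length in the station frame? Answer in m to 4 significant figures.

β = v/c = 9.536×10^7 / 2.998×10^8 = 0.318079
γ = 1/√(1 − 0.318079²) = 1.05478
Length contraction: L = L₀/γ = 12.38/1.05478 = 11.74 m

L ≈ 11.74 m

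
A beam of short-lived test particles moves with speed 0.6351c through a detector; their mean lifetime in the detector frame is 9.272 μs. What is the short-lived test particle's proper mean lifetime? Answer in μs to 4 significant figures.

γ = 1/√(1 − 0.6351²) = 1.29462
Proper time: τ₀ = Δt/γ = 9.272/1.29462 = 7.162 μs

τ₀ ≈ 7.162 μs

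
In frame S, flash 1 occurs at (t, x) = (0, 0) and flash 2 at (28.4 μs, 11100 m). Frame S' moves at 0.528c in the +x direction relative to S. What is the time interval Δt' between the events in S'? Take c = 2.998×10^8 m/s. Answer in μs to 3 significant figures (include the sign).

γ = 1/√(1 − 0.528²) = 1.1775
Δt' = γ(Δt − vΔx/c²) = 1.1775 × (28.4 μs − 0.528×11100 m / (2.998×10^8 m/s))
= 1.1775 × (8.8510 μs) = 10.4 μs

Δt' ≈ 10.4 μs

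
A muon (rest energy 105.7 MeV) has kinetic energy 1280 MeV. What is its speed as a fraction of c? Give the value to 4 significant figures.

γ = 1 + K/(m₀c²) = 1 + 1280/105.7 = 13.1097
β = √(1 − 1/γ²) = 0.9971

β ≈ 0.9971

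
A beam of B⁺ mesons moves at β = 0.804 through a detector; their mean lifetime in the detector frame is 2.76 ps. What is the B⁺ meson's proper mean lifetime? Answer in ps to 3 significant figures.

γ = 1/√(1 − 0.804²) = 1.6817
Proper time: τ₀ = Δt/γ = 2.76/1.6817 = 1.64 ps

τ₀ ≈ 1.64 ps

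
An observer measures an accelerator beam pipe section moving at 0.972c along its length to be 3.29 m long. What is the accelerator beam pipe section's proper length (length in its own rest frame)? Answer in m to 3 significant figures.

L₀ ≈ 14.0 m

γ = 1/√(1 − 0.972²) = 4.2557
L₀ = γL = 4.2557 × 3.29 = 14.0 m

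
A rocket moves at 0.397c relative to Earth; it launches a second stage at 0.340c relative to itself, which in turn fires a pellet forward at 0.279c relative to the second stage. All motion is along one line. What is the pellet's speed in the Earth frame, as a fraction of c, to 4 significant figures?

Compose boost 2: (0.340 + 0.397)/(1 + 0.340×0.397) = 0.7370/1.13498 = 0.649351
Compose boost 3: (0.279 + 0.649351)/(1 + 0.279×0.649351) = 0.928351/1.18117 = 0.7860

u ≈ 0.7860c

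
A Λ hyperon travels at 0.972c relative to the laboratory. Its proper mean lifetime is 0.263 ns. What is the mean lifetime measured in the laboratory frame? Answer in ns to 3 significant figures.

γ = 1/√(1 − 0.972²) = 4.2557
Time dilation: Δt = γτ₀ = 4.2557 × 0.263 ns = 1.12 ns

Δt ≈ 1.12 ns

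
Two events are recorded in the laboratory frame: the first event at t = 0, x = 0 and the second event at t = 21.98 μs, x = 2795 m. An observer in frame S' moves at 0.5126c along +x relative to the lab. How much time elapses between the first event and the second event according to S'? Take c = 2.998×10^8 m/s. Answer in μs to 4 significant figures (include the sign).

γ = 1/√(1 − 0.5126²) = 1.16465
Δt' = γ(Δt − vΔx/c²) = 1.16465 × (21.98 μs − 0.5126×2795 m / (2.998×10^8 m/s))
= 1.16465 × (17.2011 μs) = 20.03 μs

Δt' ≈ 20.03 μs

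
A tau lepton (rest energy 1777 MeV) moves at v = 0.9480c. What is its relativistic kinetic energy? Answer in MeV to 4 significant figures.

K ≈ 3806 MeV

γ = 1/√(1 − 0.9480²) = 3.14198
K = (γ − 1)m₀c² = (3.14198 − 1) × 1777 MeV = 2.14198 × 1777 MeV = 3806 MeV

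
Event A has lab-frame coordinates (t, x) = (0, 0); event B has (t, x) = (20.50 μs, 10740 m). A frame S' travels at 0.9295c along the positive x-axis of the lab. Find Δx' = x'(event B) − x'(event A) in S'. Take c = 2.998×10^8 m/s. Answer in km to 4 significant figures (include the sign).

Δx' ≈ 13.63 km

γ = 1/√(1 − 0.9295²) = 2.71133
Δx' = γ(Δx − vΔt) = 2.71133 × (10740 m − 0.9295×(2.998×10^8 m/s)×20.50×10^-6 s)
= 2.71133 × (5027.39 m) = 13.63 km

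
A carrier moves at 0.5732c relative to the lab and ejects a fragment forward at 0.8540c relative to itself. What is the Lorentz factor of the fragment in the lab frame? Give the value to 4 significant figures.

γ ≈ 3.494

u_lab = (0.8540 + 0.5732)/(1 + 0.8540×0.5732) = 1.4272/1.489513 = 0.9581656
γ = 1/√(1 − 0.9581656²) = 3.494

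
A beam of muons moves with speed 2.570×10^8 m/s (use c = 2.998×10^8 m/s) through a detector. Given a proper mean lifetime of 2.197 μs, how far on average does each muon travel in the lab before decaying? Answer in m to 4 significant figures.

d ≈ 1097 m

β = v/c = 2.570×10^8 / 2.998×10^8 = 0.857238
γ = 1/√(1 − 0.857238²) = 1.94205
Dilated lifetime: Δt = γτ₀ = 1.94205 × 2.197 μs = 4.26668 μs
d = vΔt = 0.857238c × 4.26668 μs = 2.57000×10^8 m/s × 4.26668×10^-6 s = 1097 m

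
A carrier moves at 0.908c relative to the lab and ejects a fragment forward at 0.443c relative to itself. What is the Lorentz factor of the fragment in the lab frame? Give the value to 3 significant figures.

γ ≈ 3.73

u_lab = (0.443 + 0.908)/(1 + 0.443×0.908) = 1.351/1.40224 = 0.963456
γ = 1/√(1 − 0.963456²) = 3.73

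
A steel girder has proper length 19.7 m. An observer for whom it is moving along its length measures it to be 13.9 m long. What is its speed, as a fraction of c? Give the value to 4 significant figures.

β ≈ 0.7086

γ = L₀/L = 19.7/13.9 = 1.41727
β = √(1 − 1/γ²) = 0.7086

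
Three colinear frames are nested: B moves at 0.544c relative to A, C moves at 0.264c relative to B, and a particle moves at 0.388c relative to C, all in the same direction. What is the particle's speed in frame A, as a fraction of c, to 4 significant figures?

u ≈ 0.8590c

Compose boost 2: (0.264 + 0.544)/(1 + 0.264×0.544) = 0.8080/1.14362 = 0.706531
Compose boost 3: (0.388 + 0.706531)/(1 + 0.388×0.706531) = 1.09453/1.27413 = 0.8590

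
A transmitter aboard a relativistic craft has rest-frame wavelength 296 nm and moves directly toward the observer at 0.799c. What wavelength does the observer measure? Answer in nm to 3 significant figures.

λ_obs ≈ 98.9 nm

Relativistic Doppler: λ_obs = λ_src √((1−β)/(1+β))
= 296 × √(0.20100/1.7990) = 296 × 0.33426 = 98.9 nm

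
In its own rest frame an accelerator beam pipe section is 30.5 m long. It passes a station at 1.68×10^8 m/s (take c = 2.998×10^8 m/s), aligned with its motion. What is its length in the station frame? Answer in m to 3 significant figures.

β = v/c = 1.68×10^8 / 2.998×10^8 = 0.56037
γ = 1/√(1 − 0.56037²) = 1.2074
Length contraction: L = L₀/γ = 30.5/1.2074 = 25.3 m

L ≈ 25.3 m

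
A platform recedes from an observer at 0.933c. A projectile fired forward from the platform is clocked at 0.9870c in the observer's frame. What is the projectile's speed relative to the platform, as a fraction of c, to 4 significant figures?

u' ≈ 0.6824c

Inverse velocity addition: u' = (u − v)/(1 − uv/c²)
= (0.9870 − 0.933)/(1 − 0.9870×0.933) = 0.05400/0.0791290 = 0.6824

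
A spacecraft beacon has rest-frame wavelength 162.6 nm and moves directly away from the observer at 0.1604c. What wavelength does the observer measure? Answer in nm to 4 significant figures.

Relativistic Doppler: λ_obs = λ_src √((1+β)/(1−β))
= 162.6 × √(1.16040/0.839600) = 162.6 × 1.17562 = 191.2 nm

λ_obs ≈ 191.2 nm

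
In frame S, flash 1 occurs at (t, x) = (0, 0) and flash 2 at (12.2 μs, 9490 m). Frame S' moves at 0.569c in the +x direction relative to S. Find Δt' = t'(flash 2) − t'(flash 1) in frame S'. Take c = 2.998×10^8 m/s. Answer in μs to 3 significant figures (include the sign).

γ = 1/√(1 − 0.569²) = 1.2160
Δt' = γ(Δt − vΔx/c²) = 1.2160 × (12.2 μs − 0.569×9490 m / (2.998×10^8 m/s))
= 1.2160 × (-5.8114 μs) = -7.07 μs

Δt' ≈ -7.07 μs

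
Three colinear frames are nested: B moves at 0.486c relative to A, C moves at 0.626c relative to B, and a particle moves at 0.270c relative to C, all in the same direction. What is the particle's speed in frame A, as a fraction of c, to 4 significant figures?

Compose boost 2: (0.626 + 0.486)/(1 + 0.626×0.486) = 1.112/1.30424 = 0.852606
Compose boost 3: (0.270 + 0.852606)/(1 + 0.270×0.852606) = 1.12261/1.23020 = 0.9125

u ≈ 0.9125c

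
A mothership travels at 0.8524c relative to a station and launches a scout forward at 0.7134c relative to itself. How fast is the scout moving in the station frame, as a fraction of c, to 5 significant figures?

u ≈ 0.97369c

Compose boost 2: (0.7134 + 0.8524)/(1 + 0.7134×0.8524) = 1.5658/1.608102 = 0.97369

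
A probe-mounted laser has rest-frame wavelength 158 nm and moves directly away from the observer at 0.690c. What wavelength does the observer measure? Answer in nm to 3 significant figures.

Relativistic Doppler: λ_obs = λ_src √((1+β)/(1−β))
= 158 × √(1.6900/0.31000) = 158 × 2.3349 = 369 nm

λ_obs ≈ 369 nm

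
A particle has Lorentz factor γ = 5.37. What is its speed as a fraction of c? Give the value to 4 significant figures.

β = √(1 − 1/γ²) = √(1 − 1/5.37²) = √(0.965322) = 0.9825

β ≈ 0.9825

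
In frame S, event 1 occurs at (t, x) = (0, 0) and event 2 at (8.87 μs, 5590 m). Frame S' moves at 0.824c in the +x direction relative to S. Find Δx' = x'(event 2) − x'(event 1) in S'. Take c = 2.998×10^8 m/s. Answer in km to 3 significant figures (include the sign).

γ = 1/√(1 − 0.824²) = 1.7649
Δx' = γ(Δx − vΔt) = 1.7649 × (5590 m − 0.824×(2.998×10^8 m/s)×8.87×10^-6 s)
= 1.7649 × (3398.8 m) = 6.00 km

Δx' ≈ 6.00 km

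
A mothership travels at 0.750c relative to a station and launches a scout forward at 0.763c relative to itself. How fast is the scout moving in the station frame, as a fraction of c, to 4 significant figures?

u ≈ 0.9623c

Compose boost 2: (0.763 + 0.750)/(1 + 0.763×0.750) = 1.513/1.57225 = 0.9623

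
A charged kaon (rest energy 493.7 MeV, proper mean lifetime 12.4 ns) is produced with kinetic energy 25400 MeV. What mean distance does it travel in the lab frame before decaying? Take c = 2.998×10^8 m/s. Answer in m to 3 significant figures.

γ = 1 + K/(m₀c²) = 1 + 25400/493.7 = 52.448
β = √(1 − 1/γ²) = 0.99982
Dilated lifetime: γτ₀ = 52.448 × 12.4 ns = 650.36 ns
d = βc·γτ₀ = 0.99982 × (2.998×10^8 m/s) × 6.5036×10^-7 s = 195 m

d ≈ 195 m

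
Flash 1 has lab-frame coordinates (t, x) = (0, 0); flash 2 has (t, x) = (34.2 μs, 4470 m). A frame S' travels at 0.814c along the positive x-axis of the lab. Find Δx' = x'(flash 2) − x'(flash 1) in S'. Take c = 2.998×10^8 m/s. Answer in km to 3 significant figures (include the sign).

Δx' ≈ -6.67 km

γ = 1/√(1 − 0.814²) = 1.7216
Δx' = γ(Δx − vΔt) = 1.7216 × (4470 m − 0.814×(2.998×10^8 m/s)×34.2×10^-6 s)
= 1.7216 × (-3876.1 m) = -6.67 km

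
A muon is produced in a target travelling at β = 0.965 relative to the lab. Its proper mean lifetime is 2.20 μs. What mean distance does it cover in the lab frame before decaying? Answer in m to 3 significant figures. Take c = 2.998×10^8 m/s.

d ≈ 2430 m

γ = 1/√(1 − 0.965²) = 3.8132
Dilated lifetime: Δt = γτ₀ = 3.8132 × 2.20 μs = 8.3889 μs
d = vΔt = 0.965c × 8.3889 μs = 2.8931×10^8 m/s × 8.3889×10^-6 s = 2430 m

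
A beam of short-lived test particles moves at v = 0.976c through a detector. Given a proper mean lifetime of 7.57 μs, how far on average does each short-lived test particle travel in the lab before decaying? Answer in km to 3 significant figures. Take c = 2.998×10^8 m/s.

d ≈ 10.2 km

γ = 1/√(1 − 0.976²) = 4.5920
Dilated lifetime: Δt = γτ₀ = 4.5920 × 7.57 μs = 34.761 μs
d = vΔt = 0.976c × 34.761 μs = 2.9260×10^8 m/s × 3.4761×10^-5 s = 10.2 km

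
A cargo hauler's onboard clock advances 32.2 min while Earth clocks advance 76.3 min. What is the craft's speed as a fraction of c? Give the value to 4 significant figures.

γ = Δt/τ₀ = 76.3/32.2 = 2.36957
β = √(1 − 1/γ²) = √(1 − 1/2.36957²) = 0.9066

β ≈ 0.9066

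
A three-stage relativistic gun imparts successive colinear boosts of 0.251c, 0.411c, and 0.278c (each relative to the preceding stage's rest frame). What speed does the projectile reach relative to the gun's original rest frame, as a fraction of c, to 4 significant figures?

u ≈ 0.7525c

Compose boost 2: (0.411 + 0.251)/(1 + 0.411×0.251) = 0.6620/1.10316 = 0.600094
Compose boost 3: (0.278 + 0.600094)/(1 + 0.278×0.600094) = 0.878094/1.16683 = 0.7525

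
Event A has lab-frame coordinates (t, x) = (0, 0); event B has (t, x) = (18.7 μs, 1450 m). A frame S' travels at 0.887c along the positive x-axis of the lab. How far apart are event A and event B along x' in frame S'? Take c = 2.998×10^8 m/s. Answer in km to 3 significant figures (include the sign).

Δx' ≈ -7.63 km

γ = 1/√(1 − 0.887²) = 2.1656
Δx' = γ(Δx − vΔt) = 2.1656 × (1450 m − 0.887×(2.998×10^8 m/s)×18.7×10^-6 s)
= 2.1656 × (-3522.8 m) = -7.63 km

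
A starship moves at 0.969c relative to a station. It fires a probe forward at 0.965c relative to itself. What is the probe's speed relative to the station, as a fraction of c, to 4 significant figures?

Relativistic velocity addition: u = (u' + v)/(1 + u'v/c²)
= (0.965 + 0.969)/(1 + 0.965×0.969) = 1.934/1.93508 = 0.9994

u ≈ 0.9994c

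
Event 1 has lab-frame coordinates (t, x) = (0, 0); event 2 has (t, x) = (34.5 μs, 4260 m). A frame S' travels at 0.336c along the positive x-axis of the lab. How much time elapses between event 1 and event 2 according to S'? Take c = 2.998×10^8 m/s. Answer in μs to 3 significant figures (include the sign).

γ = 1/√(1 − 0.336²) = 1.0617
Δt' = γ(Δt − vΔx/c²) = 1.0617 × (34.5 μs − 0.336×4260 m / (2.998×10^8 m/s))
= 1.0617 × (29.726 μs) = 31.6 μs

Δt' ≈ 31.6 μs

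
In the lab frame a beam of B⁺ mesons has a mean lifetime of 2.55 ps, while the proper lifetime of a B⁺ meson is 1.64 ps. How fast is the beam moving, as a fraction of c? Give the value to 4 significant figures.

γ = Δt/τ₀ = 2.55/1.64 = 1.55488
β = √(1 − 1/γ²) = √(1 − 1/1.55488²) = 0.7658

β ≈ 0.7658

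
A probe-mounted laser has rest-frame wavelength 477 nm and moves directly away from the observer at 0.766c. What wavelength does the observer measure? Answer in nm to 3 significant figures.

λ_obs ≈ 1310 nm

Relativistic Doppler: λ_obs = λ_src √((1+β)/(1−β))
= 477 × √(1.7660/0.23400) = 477 × 2.7472 = 1310 nm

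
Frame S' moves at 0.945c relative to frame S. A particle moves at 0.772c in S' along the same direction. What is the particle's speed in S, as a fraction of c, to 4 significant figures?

u ≈ 0.9927c

Relativistic velocity addition: u = (u' + v)/(1 + u'v/c²)
= (0.772 + 0.945)/(1 + 0.772×0.945) = 1.717/1.72954 = 0.9927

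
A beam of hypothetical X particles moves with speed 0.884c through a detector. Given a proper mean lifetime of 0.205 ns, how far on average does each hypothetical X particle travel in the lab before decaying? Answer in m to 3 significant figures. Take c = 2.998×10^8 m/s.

d ≈ 0.116 m

γ = 1/√(1 − 0.884²) = 2.1391
Dilated lifetime: Δt = γτ₀ = 2.1391 × 0.205 ns = 0.43851 ns
d = vΔt = 0.884c × 0.43851 ns = 2.6502×10^8 m/s × 4.3851×10^-10 s = 0.116 m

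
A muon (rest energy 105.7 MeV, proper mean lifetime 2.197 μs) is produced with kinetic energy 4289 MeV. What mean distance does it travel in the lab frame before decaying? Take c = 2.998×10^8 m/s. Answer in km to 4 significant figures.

γ = 1 + K/(m₀c²) = 1 + 4289/105.7 = 41.5771
β = √(1 − 1/γ²) = 0.999711
Dilated lifetime: γτ₀ = 41.5771 × 2.197 μs = 91.3449 μs
d = βc·γτ₀ = 0.999711 × (2.998×10^8 m/s) × 9.13449×10^-5 s = 27.38 km

d ≈ 27.38 km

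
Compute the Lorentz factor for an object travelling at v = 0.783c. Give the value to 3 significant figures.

γ = 1/√(1 − β²) = 1/√(1 − 0.783²) = 1/√(0.38691) = 1.61

γ ≈ 1.61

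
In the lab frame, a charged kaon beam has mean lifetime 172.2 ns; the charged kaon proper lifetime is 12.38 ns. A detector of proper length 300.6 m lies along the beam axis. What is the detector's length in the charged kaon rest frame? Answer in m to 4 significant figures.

L ≈ 21.61 m

Time dilation ⇒ γ = Δt/τ₀ = 172.2/12.38 = 13.9095
Length contraction: L = L₀/γ = 300.6/13.9095 = 21.61 m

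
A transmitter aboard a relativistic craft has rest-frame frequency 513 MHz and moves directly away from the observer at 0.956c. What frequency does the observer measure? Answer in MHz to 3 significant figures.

f_obs ≈ 76.9 MHz

Relativistic Doppler: f_obs = f_src √((1−β)/(1+β))
= 513 × √(0.044000/1.9560) = 513 × 0.14998 = 76.9 MHz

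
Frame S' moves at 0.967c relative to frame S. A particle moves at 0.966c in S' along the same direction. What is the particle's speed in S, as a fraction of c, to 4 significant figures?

Relativistic velocity addition: u = (u' + v)/(1 + u'v/c²)
= (0.966 + 0.967)/(1 + 0.966×0.967) = 1.933/1.93412 = 0.9994

u ≈ 0.9994c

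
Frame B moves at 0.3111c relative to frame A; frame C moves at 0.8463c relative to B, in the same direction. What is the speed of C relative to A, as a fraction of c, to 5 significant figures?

u ≈ 0.91618c

Compose boost 2: (0.8463 + 0.3111)/(1 + 0.8463×0.3111) = 1.1574/1.263284 = 0.91618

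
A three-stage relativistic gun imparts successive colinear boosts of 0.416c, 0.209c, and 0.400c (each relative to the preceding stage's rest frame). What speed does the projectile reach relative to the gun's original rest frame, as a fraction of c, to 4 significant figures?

u ≈ 0.7927c

Compose boost 2: (0.209 + 0.416)/(1 + 0.209×0.416) = 0.6250/1.08694 = 0.575007
Compose boost 3: (0.400 + 0.575007)/(1 + 0.400×0.575007) = 0.975007/1.23000 = 0.7927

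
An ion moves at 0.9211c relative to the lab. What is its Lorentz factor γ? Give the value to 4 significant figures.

γ ≈ 2.569

γ = 1/√(1 − β²) = 1/√(1 − 0.9211²) = 1/√(0.151575) = 2.569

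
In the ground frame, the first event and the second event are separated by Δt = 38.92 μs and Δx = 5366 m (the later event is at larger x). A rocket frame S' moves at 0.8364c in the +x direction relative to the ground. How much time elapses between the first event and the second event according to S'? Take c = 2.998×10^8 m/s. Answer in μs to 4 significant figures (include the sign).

Δt' ≈ 43.69 μs

γ = 1/√(1 − 0.8364²) = 1.82442
Δt' = γ(Δt − vΔx/c²) = 1.82442 × (38.92 μs − 0.8364×5366 m / (2.998×10^8 m/s))
= 1.82442 × (23.9496 μs) = 43.69 μs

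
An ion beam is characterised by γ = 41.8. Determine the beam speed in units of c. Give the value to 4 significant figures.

β = √(1 − 1/γ²) = √(1 − 1/41.8²) = √(0.999428) = 0.9997

β ≈ 0.9997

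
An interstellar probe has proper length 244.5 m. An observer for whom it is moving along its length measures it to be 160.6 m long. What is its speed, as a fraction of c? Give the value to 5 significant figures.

β ≈ 0.75402

γ = L₀/L = 244.5/160.6 = 1.522416
β = √(1 − 1/γ²) = 0.75402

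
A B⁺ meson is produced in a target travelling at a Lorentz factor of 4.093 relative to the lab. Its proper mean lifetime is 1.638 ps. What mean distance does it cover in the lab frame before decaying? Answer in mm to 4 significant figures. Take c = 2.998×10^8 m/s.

β = √(1 − 1/γ²) = √(1 − 1/4.093²) = 0.969695
Dilated lifetime: Δt = γτ₀ = 4.093 × 1.638 ps = 6.70433 ps
d = vΔt = 0.969695c × 6.70433 ps = 2.90714×10^8 m/s × 6.70433×10^-12 s = 1.949 mm

d ≈ 1.949 mm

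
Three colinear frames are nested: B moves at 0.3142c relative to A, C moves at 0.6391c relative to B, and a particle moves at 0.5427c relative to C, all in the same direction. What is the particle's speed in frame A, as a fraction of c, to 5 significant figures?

u ≈ 0.93412c

Compose boost 2: (0.6391 + 0.3142)/(1 + 0.6391×0.3142) = 0.95330/1.200805 = 0.7938840
Compose boost 3: (0.5427 + 0.7938840)/(1 + 0.5427×0.7938840) = 1.336584/1.430841 = 0.93412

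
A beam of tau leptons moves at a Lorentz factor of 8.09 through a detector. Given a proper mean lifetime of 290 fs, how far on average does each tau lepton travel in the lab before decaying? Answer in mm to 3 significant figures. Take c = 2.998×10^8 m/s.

β = √(1 − 1/γ²) = √(1 − 1/8.09²) = 0.99233
Dilated lifetime: Δt = γτ₀ = 8.09 × 290 fs = 2346.1 fs
d = vΔt = 0.99233c × 2346.1 fs = 2.9750×10^8 m/s × 2.3461×10^-12 s = 0.698 mm

d ≈ 0.698 mm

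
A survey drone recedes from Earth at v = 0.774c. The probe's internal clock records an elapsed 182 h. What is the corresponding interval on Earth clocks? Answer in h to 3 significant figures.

γ = 1/√(1 − 0.774²) = 1.5793
Time dilation: Δt = γτ₀ = 1.5793 × 182 h = 287 h

Δt ≈ 287 h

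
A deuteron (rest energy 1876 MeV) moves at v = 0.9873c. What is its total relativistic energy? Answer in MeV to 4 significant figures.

γ = 1/√(1 − 0.9873²) = 6.29458
E = γm₀c² = 6.29458 × 1876 MeV = 11810 MeV

E ≈ 11810 MeV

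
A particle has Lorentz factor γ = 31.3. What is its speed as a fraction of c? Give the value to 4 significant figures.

β = √(1 − 1/γ²) = √(1 − 1/31.3²) = √(0.998979) = 0.9995

β ≈ 0.9995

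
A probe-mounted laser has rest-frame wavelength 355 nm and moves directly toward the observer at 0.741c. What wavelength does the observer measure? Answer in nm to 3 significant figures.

Relativistic Doppler: λ_obs = λ_src √((1−β)/(1+β))
= 355 × √(0.25900/1.7410) = 355 × 0.38570 = 137 nm

λ_obs ≈ 137 nm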